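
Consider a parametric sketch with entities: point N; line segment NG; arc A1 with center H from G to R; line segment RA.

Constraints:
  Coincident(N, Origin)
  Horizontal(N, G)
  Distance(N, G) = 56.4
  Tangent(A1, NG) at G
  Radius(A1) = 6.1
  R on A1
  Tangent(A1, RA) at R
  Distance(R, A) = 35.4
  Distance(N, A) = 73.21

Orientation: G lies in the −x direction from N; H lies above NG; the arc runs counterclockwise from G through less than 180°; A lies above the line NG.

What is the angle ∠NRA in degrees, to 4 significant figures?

114.4°

N is at the origin; N and G share the same y with |NG| = 56.4 and G on the −x side, so G = (-56.40, 0.000). A1 meets NG tangentially, so HG is at right angles to NG, so H = G + (0, 6.1) = (-56.40, 6.100). Since HR ⟂ RA (tangency), |HA| = √(6.1² + 35.4²) = 35.92 regardless of where R sits on A1. So A lies on both circle(N, 73.21) and circle(H, 35.92); the above-NG intersection is A = (-60.08, 41.83). R is the foot of the tangent from A: R = (-50.53, 7.746).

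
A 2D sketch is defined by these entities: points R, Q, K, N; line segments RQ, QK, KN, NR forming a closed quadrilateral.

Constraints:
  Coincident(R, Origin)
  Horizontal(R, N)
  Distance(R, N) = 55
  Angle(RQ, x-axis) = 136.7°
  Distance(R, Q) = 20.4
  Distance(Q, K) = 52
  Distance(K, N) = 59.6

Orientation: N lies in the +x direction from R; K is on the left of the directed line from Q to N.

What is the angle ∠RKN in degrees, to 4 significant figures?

57.23°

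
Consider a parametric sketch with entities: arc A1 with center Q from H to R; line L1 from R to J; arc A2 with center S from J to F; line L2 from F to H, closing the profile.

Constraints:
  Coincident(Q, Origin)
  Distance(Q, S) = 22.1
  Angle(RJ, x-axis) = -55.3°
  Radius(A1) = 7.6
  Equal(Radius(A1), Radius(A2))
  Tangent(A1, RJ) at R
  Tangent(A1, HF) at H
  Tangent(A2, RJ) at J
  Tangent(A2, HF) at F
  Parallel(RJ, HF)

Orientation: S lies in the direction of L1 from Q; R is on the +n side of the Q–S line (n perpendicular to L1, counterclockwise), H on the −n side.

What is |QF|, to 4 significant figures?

23.37

The slot axis is L1's direction at -55.3°, so u = (cos -55.3°, sin -55.3°) = (0.5693, -0.8221) and n = (−sin -55.3°, cos -55.3°) = (0.8221, 0.5693). Q is at the origin and S lies 22.1 along u from Q, so S = 22.1·u = (12.58, -18.17). Tangency of A1 to both parallel lines with radius 7.6 puts R and H at Q ± 7.6·n: R = (6.248, 4.327), H = (-6.248, -4.327). Equal radii place J and F the same way about S: J = S + 7.6·n = (18.83, -13.84), F = S − 7.6·n = (6.333, -22.50). Then |QF| = |F − Q| = 23.37.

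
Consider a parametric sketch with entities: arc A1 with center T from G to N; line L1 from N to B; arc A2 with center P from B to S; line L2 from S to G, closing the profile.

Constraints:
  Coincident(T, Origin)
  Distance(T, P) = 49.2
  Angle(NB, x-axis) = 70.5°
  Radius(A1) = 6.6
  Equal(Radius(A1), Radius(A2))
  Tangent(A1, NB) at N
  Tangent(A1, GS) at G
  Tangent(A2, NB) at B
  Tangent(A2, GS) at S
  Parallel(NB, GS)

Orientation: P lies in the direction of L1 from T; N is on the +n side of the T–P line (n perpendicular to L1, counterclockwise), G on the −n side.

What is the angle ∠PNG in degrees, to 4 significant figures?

82.36°

The slot axis is L1's direction at 70.5°, so u = (cos 70.5°, sin 70.5°) = (0.3338, 0.9426) and n = (−sin 70.5°, cos 70.5°) = (-0.9426, 0.3338). T is at the origin and P lies 49.2 along u from T, so P = 49.2·u = (16.42, 46.38). Tangency of A1 to both parallel lines with radius 6.6 puts N and G at T ± 6.6·n: N = (-6.221, 2.203), G = (6.221, -2.203). Then cos ∠PNG = NP·NG / (|NP||NG|), giving 82.36°.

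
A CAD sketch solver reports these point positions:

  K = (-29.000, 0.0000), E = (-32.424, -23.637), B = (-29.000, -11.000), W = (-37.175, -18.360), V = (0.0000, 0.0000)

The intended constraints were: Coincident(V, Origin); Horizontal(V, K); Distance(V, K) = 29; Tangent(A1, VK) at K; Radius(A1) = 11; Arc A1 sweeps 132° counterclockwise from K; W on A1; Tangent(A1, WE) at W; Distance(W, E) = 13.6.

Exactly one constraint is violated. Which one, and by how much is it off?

Distance(W, E) = 13.6 — off by 6.50.

V = (0.00, 0.00) ✓; V.y = 0.00, K.y = 0.00 ✓; |VK| = 29.00 ✓; ∠(BK, KV) = 90.00° ✓; |BK| = 11.00 ✓; bearing(B→W) − bearing(B→K) = 132.0° ✓; |BW| = 11.00 ✓; ∠(BW, WE) = 90.00° ✓; |WE| = 7.101 ✗.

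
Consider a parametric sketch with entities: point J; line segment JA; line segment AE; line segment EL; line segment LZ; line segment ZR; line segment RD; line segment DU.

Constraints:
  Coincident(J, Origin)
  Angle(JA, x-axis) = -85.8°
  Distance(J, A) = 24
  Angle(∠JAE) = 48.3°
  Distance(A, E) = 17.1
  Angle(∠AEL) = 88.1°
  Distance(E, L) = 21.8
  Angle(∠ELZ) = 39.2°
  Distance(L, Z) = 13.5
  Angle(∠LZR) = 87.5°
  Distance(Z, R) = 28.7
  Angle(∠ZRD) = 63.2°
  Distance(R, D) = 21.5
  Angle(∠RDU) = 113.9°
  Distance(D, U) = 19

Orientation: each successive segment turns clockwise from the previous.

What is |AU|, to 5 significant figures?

31.983

J is at the origin; JA runs at -85.8° with length 24.0, so A = (1.7577, -23.936). ∠JAE = 48.3° gives AE at 142.50° from the x-axis; with |AE| = 17.1, E = (-11.809, -13.526). ∠AEL = 88.1° gives EL at 50.600° from the x-axis; with |EL| = 21.8, L = (2.0285, 3.3199). ∠ELZ = 39.2° gives LZ at -90.200° from the x-axis; with |LZ| = 13.5, Z = (1.9814, -10.180). ∠LZR = 87.5° gives ZR at 177.30° from the x-axis; with |ZR| = 28.7, R = (-26.687, -8.8281). ∠ZRD = 63.2° gives RD at 60.500° from the x-axis; with |RD| = 21.5, D = (-16.100, 9.8845). ∠RDU = 113.9° gives DU at -5.6000° from the x-axis; with |DU| = 19.0, U = (2.8097, 8.0305). Then |AU| = |U − A| = 31.983.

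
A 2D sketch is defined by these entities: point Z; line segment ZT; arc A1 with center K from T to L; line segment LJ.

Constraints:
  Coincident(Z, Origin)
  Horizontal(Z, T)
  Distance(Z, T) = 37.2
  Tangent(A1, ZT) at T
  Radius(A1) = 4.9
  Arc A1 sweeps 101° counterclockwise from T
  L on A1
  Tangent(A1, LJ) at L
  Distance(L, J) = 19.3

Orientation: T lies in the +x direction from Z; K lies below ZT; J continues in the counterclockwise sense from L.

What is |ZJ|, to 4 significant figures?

43.76

On A1, T sits at bearing 90° from K; a 101° counterclockwise sweep puts L at bearing 191°, so L = K + 4.9·(cos 191°, sin 191°) = (32.39, -5.835). Tangency of A1 to LJ means the radius KL is perpendicular to LJ, so LJ runs along (−sin 191°, cos 191°); with |LJ| = 19.3, J = (36.07, -24.78). Then |ZJ| = |J − Z| = 43.76.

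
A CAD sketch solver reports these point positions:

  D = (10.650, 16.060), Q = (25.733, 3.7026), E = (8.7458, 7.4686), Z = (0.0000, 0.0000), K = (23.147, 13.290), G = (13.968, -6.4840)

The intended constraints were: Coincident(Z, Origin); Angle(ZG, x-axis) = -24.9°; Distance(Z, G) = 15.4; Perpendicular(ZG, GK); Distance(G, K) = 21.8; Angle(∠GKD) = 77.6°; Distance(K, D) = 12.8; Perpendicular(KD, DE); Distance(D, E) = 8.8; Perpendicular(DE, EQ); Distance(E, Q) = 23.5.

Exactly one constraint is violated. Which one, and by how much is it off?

Distance(E, Q) = 23.5 — off by 6.10.

Z = (0.00, 0.00) ✓; ZG at -24.90° ✓; |ZG| = 15.40 ✓; ∠(ZG, GK) = 90.00° ✓; |GK| = 21.80 ✓; ∠GKD = 77.60° ✓; |KD| = 12.80 ✓; ∠(KD, DE) = 90.00° ✓; |DE| = 8.800 ✓; ∠(DE, EQ) = 90.00° ✓; |EQ| = 17.40 ✗.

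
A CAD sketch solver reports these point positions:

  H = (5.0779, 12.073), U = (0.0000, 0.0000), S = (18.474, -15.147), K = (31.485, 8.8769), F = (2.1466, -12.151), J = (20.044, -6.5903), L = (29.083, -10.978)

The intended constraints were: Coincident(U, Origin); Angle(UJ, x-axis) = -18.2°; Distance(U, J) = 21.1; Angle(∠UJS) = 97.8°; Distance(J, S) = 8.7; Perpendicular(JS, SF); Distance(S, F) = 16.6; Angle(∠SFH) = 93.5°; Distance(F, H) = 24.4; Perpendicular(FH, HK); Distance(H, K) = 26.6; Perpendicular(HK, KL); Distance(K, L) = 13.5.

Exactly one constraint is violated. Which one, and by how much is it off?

Distance(K, L) = 13.5 — off by 6.50.

U = (0.00, 0.00) ✓; UJ at -18.20° ✓; |UJ| = 21.10 ✓; ∠UJS = 97.80° ✓; |JS| = 8.700 ✓; ∠(JS, SF) = 90.00° ✓; |SF| = 16.60 ✓; ∠SFH = 93.50° ✓; |FH| = 24.40 ✓; ∠(FH, HK) = 90.00° ✓; |HK| = 26.60 ✓; ∠(HK, KL) = 90.00° ✓; |KL| = 20.00 ✗.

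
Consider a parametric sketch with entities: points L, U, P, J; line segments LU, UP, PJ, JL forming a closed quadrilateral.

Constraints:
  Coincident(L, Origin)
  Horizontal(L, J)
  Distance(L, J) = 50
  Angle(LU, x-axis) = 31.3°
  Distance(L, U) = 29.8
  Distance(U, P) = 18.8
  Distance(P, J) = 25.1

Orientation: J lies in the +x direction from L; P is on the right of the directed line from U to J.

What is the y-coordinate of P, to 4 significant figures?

-3.315

L is at the origin; L and J share the same y with |LJ| = 50.0 and J in +x, so J = (50.0, 0). LU runs at 31.3° with |LU| = 29.8, so U = (25.46, 15.48). P is determined by |UP| = 18.8 and |PJ| = 25.1 together: it lies at the intersection of circle(U, 18.8) and circle(J, 25.1). With |UJ| = 29.01, the foot of the radical line on UJ is 9.740 from U and the perpendicular offset is √(18.8² − 9.740²) = 16.08. Taking the right-of-UJ solution: P = (25.12, -3.315).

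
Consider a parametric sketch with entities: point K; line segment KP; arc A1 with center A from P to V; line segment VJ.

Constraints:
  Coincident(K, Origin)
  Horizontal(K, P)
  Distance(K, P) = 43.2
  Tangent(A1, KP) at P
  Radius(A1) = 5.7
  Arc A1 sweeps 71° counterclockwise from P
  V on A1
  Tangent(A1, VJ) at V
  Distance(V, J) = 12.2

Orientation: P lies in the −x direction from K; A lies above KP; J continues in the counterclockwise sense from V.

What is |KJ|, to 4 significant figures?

37.17

K is at the origin; KP is horizontal with |KP| = 43.2 and P on the −x side, so P = (-43.20, 0.000). A1 meets KP tangentially, so AP is at right angles to KP, so A = P + (0, 5.7) = (-43.20, 5.700). On A1, P sits at bearing -90° from A; a 71° counterclockwise sweep puts V at bearing -19°, so V = A + 5.7·(cos -19°, sin -19°) = (-37.81, 3.844). Since A1 is tangent to VJ there, AV ⟂ VJ, so VJ runs along (−sin -19°, cos -19°); with |VJ| = 12.2, J = (-33.84, 15.38). Then |KJ| = |J − K| = 37.17.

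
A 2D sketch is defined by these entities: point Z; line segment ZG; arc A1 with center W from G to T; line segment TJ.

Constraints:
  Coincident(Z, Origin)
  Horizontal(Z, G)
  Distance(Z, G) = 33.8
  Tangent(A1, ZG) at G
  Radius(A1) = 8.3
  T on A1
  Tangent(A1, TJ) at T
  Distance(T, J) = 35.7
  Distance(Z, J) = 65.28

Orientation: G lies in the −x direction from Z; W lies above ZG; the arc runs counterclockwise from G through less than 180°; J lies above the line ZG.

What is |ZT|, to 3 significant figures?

30.8

Z is at the origin; ZG is horizontal with |ZG| = 33.8 and G on the −x side, so G = (-33.8, 0.00). A1 meets ZG tangentially, so WG is at right angles to ZG, so W = G + (0, 8.3) = (-33.8, 8.30). Since WT ⟂ TJ (tangency), |WJ| = √(8.3² + 35.7²) = 36.7 regardless of where T sits on A1. So J lies on both circle(Z, 65.28) and circle(W, 36.7); the above-ZG intersection is J = (-51.1, 40.6). T is the foot of the tangent from J: T = (-27.6, 13.8).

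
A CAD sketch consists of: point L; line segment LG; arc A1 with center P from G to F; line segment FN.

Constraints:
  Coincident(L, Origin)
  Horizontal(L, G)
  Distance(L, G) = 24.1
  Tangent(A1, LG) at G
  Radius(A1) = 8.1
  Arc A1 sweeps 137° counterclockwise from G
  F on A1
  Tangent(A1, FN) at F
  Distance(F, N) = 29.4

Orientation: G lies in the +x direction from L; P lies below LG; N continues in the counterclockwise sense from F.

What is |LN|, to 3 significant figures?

52.6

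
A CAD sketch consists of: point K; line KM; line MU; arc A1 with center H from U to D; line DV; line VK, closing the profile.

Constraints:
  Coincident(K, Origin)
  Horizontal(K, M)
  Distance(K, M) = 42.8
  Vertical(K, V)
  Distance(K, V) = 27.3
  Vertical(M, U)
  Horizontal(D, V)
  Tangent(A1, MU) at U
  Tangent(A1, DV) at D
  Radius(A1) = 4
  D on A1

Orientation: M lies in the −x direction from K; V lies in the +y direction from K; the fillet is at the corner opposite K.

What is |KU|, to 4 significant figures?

48.73

K is at the origin; KM is horizontal with |KM| = 42.8 and M on the −x side, so M = (-42.80, 0.000). KV is vertical with |KV| = 27.3 and V on the +y side, so V = (0.000, 27.30). The virtual corner opposite K is at (-42.80, 27.30). Since A1 is tangent to MU there, HU ⟂ MU and A1 meets DV tangentially, so HD is at right angles to DV, with radius 4.0, so the center H sits 4.0 in from both sides at H = (-38.80, 23.30). That places the tangent points at U = (-42.80, 23.30) on MU and D = (-38.80, 27.30) on DV. Then |KU| = |U − K| = 48.73.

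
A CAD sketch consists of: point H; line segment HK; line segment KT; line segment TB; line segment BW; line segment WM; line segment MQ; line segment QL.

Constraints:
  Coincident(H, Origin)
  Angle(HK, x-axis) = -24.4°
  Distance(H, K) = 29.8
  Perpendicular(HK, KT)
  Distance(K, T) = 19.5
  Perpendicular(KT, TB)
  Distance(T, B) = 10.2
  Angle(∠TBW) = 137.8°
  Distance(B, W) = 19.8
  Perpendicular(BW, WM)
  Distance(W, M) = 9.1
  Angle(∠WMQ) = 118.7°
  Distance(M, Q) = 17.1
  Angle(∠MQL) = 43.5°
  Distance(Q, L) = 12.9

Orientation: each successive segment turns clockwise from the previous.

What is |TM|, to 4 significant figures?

27.45

∠TBW = 137.8° gives BW at 113.4° from the x-axis; with |BW| = 19.8, W = (1.930, -7.684). BW is perpendicular to WM, so WM runs at 23.40°; with |WM| = 9.1, M = (10.28, -4.070). Then |TM| = |M − T| = 27.45.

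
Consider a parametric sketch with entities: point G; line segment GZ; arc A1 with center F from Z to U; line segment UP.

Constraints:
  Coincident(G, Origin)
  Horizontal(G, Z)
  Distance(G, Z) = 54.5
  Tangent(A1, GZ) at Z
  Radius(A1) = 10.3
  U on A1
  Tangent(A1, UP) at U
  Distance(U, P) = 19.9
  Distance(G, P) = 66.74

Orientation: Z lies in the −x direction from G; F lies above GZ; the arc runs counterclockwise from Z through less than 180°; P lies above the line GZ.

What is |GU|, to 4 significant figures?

49.17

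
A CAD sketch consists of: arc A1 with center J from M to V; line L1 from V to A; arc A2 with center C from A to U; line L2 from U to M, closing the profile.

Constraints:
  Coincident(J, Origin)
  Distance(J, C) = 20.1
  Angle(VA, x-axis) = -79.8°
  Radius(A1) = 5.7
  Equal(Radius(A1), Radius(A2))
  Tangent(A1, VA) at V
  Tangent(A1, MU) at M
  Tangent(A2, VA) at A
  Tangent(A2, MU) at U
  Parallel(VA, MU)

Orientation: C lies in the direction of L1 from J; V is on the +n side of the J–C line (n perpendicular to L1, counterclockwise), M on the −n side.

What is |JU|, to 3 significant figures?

20.9

Tangency of A1 to both parallel lines with radius 5.7 puts V and M at J ± 5.7·n: V = (5.61, 1.01), M = (-5.61, -1.01). Equal radii place A and U the same way about C: A = C + 5.7·n = (9.17, -18.8), U = C − 5.7·n = (-2.05, -20.8). Then |JU| = |U − J| = 20.9.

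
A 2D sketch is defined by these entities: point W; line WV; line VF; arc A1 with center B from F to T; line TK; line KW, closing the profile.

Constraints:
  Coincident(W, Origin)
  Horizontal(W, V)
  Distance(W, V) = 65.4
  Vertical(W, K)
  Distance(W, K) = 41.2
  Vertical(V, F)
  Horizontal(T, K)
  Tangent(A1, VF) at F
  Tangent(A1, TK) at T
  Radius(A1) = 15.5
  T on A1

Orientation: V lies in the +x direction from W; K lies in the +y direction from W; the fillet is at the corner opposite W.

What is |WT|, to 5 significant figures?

64.711

W is at the origin; W and V share the same y with |WV| = 65.4 and V on the +x side, so V = (65.400, 0.0000). WK is vertical with |WK| = 41.2 and K on the +y side, so K = (0.0000, 41.200). The virtual corner opposite W is at (65.400, 41.200). Since A1 is tangent to VF there, BF ⟂ VF and A1 meets TK tangentially, so BT is at right angles to TK, with radius 15.5, so the center B sits 15.5 in from both sides at B = (49.900, 25.700). That places the tangent points at F = (65.400, 25.700) on VF and T = (49.900, 41.200) on TK. Then |WT| = |T − W| = 64.711.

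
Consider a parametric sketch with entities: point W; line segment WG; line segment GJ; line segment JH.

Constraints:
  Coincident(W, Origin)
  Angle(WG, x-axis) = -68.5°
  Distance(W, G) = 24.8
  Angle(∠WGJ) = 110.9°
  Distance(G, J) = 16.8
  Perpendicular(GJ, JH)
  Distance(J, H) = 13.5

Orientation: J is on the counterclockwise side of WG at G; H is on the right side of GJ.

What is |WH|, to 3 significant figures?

44.7

W is at the origin; WG runs at -68.5° with length 24.8, so G = 24.8·(cos -68.5°, sin -68.5°) = (9.09, -23.1). ∠WGJ = 110.9°, so GJ runs at -68.5° + (180° − 110.9°) = 0.600° from the x-axis; with |GJ| = 16.8, J = G + 16.8·(cos 0.600°, sin 0.600°) = (25.9, -22.9). GJ is perpendicular to JH; with |JH| = 13.5 on the right of GJ, H = J + 13.5·(0.0105, -1.00) = (26.0, -36.4). Then |WH| = |H − W| = 44.7.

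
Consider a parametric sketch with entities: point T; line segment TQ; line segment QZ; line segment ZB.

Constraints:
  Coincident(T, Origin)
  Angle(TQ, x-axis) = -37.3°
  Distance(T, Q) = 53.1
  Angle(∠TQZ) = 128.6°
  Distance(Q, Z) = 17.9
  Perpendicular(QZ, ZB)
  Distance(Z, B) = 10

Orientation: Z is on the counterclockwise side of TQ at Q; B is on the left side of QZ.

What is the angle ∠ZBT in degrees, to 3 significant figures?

122°

∠TQZ = 128.6°, so QZ runs at -37.3° + (180° − 128.6°) = 14.1° from the x-axis; with |QZ| = 17.9, Z = Q + 17.9·(cos 14.1°, sin 14.1°) = (59.6, -27.8). QZ is perpendicular to ZB; with |ZB| = 10.0 on the left of QZ, B = Z + 10.0·(-0.244, 0.970) = (57.2, -18.1). Then cos ∠ZBT = BZ·BT / (|BZ||BT|), giving 122°.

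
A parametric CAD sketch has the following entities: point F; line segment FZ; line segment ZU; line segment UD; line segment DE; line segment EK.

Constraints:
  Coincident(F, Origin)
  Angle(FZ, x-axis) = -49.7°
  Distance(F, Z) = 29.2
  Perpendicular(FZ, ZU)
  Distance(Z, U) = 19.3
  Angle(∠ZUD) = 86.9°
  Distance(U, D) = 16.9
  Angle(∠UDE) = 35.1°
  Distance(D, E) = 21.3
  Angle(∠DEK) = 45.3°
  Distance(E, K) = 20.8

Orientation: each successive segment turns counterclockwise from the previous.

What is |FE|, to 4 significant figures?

31.21

∠ZUD = 86.9° gives UD at 133.4° from the x-axis; with |UD| = 16.9, D = (21.99, 2.492). ∠UDE = 35.1° gives DE at -81.70° from the x-axis; with |DE| = 21.3, E = (25.07, -18.58). Then |FE| = |E − F| = 31.21.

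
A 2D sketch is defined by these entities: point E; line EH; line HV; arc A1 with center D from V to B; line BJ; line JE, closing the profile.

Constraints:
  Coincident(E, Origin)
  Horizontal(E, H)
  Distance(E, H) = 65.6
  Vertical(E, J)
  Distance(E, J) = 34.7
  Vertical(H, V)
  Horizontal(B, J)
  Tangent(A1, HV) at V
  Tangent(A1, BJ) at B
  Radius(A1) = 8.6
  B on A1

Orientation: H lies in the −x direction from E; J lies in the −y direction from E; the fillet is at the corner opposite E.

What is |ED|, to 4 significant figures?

62.69

E is at the origin; EH is horizontal with |EH| = 65.6 and H on the −x side, so H = (-65.60, 0.000). E and J share the same x with |EJ| = 34.7 and J on the −y side, so J = (0.000, -34.70). The virtual corner opposite E is at (-65.60, -34.70). Tangency of A1 to HV means the radius DV is perpendicular to HV and tangency of A1 to BJ means the radius DB is perpendicular to BJ, with radius 8.6, so the center D sits 8.6 in from both sides at D = (-57.00, -26.10). Then |ED| = |D − E| = 62.69.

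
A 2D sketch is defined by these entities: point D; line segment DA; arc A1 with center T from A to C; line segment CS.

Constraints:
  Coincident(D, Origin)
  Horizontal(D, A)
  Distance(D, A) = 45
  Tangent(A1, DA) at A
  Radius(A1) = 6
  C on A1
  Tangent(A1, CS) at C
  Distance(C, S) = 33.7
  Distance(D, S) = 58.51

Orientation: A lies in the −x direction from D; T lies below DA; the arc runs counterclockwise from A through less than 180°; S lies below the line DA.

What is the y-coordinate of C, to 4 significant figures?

-7.469

Checks: D = (0.00, 0.00) ✓; |TC| = 6.000 ✓; ∠(TC, CS) = 90.00° ✓; |CS| = 33.70 ✓; |DS| = 58.51 ✓.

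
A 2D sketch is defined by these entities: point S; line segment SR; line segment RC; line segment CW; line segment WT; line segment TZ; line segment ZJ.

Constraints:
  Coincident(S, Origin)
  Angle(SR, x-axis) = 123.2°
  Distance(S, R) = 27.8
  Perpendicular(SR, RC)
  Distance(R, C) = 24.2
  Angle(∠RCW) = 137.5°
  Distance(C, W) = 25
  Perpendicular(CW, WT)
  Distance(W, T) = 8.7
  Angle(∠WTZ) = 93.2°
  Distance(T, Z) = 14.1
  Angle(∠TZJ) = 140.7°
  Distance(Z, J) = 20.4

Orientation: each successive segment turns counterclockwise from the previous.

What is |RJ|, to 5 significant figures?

22.524

S is at the origin; SR runs at 123.2° with length 27.8, so R = (-15.222, 23.262). The perpendicularity gives RC at right angles to SR, so RC runs at -146.80°; with |RC| = 24.2, C = (-35.472, 10.011). ∠RCW = 137.5° gives CW at -104.30° from the x-axis; with |CW| = 25.0, W = (-41.647, -14.214). CW is perpendicular to WT, so WT runs at -14.300°; with |WT| = 8.7, T = (-33.216, -16.363). ∠WTZ = 93.2° gives TZ at 72.500° from the x-axis; with |TZ| = 14.1, Z = (-28.977, -2.9159). ∠TZJ = 140.7° gives ZJ at 111.80° from the x-axis; with |ZJ| = 20.4, J = (-36.552, 16.025). Then |RJ| = |J − R| = 22.524.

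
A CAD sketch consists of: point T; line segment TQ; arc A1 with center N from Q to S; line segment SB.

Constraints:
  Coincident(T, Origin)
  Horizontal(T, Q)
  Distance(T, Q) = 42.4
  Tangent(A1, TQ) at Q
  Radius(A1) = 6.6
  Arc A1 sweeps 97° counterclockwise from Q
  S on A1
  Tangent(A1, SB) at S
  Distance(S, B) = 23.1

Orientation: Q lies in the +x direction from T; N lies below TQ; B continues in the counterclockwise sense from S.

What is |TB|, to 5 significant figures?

49.142

T is at the origin; TQ is horizontal with |TQ| = 42.4 and Q on the +x side, so Q = (42.400, 0.0000). A1 meets TQ tangentially, so NQ is at right angles to TQ, so N = Q + (0, -6.6) = (42.400, -6.6000). On A1, Q sits at bearing 90° from N; a 97° counterclockwise sweep puts S at bearing 187°, so S = N + 6.6·(cos 187°, sin 187°) = (35.849, -7.4043). Since A1 is tangent to SB there, NS ⟂ SB, so SB runs along (−sin 187°, cos 187°); with |SB| = 23.1, B = (38.664, -30.332). Then |TB| = |B − T| = 49.142.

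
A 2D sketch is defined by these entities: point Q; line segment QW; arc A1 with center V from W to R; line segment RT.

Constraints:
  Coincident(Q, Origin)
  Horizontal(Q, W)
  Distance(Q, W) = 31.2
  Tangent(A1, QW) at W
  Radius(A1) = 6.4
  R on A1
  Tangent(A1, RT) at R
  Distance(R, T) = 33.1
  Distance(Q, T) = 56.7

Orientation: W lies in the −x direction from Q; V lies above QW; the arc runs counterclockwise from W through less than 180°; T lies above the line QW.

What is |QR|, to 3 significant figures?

27.3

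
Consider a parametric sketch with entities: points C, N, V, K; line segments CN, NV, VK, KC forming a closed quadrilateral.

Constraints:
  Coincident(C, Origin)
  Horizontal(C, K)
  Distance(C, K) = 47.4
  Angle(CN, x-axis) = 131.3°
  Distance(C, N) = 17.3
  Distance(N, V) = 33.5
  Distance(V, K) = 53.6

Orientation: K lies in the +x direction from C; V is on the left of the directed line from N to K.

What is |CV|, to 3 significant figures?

39.9

Checks: |NV| = 33.50 ✓; |VK| = 53.60 ✓.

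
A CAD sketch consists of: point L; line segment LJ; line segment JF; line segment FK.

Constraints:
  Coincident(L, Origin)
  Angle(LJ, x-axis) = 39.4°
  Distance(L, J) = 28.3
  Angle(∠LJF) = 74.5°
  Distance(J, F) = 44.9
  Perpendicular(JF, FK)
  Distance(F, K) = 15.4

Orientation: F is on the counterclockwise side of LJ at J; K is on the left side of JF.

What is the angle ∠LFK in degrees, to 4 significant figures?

53.86°

∠LJF = 74.5°, so JF runs at 39.4° + (180° − 74.5°) = 144.9° from the x-axis; with |JF| = 44.9, F = J + 44.9·(cos 144.9°, sin 144.9°) = (-14.87, 43.78). JF is perpendicular to FK; with |FK| = 15.4 on the left of JF, K = F + 15.4·(-0.5750, -0.8181) = (-23.72, 31.18). Then cos ∠LFK = FL·FK / (|FL||FK|), giving 53.86°.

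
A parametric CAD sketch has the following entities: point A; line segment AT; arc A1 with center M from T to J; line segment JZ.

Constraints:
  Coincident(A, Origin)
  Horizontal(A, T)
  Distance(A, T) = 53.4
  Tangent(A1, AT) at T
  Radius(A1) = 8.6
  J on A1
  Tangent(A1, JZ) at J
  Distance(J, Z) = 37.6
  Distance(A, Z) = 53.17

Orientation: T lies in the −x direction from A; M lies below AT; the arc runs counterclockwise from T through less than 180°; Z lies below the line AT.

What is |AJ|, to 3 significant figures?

61.3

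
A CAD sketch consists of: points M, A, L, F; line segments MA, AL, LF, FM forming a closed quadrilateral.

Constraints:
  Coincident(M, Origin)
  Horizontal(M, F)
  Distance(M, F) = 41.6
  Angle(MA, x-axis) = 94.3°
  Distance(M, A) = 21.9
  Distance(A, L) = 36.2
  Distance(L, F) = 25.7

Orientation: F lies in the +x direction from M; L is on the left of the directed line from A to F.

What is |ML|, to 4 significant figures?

42.38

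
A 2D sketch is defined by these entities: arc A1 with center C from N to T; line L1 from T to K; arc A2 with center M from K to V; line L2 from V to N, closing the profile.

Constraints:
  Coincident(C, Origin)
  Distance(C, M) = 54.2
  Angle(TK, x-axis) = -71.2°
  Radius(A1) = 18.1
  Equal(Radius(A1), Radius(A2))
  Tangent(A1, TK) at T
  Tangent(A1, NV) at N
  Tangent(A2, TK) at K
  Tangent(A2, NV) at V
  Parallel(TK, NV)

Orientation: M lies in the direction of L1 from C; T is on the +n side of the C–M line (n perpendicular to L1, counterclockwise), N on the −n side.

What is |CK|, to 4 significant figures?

57.14

The slot axis is L1's direction at -71.2°, so u = (cos -71.2°, sin -71.2°) = (0.3223, -0.9466) and n = (−sin -71.2°, cos -71.2°) = (0.9466, 0.3223). C is at the origin and M lies 54.2 along u from C, so M = 54.2·u = (17.47, -51.31). Tangency of A1 to both parallel lines with radius 18.1 puts T and N at C ± 18.1·n: T = (17.13, 5.833), N = (-17.13, -5.833). Equal radii place K and V the same way about M: K = M + 18.1·n = (34.60, -45.48), V = M − 18.1·n = (0.3324, -57.14). Then |CK| = |K − C| = 57.14.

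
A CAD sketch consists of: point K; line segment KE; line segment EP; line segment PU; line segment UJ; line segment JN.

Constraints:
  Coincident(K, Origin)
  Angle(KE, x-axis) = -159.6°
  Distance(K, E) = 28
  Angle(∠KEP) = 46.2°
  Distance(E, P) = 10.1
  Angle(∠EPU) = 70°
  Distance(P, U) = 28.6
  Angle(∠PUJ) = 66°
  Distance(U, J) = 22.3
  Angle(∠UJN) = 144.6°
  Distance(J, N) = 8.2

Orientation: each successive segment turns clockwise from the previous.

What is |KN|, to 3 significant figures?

40.3

∠PUJ = 66.0° gives UJ at -157° from the x-axis; with |UJ| = 22.3, J = (-22.0, -28.7). ∠UJN = 144.6° gives JN at 167° from the x-axis; with |JN| = 8.2, N = (-30.0, -26.9). Then |KN| = |N − K| = 40.3.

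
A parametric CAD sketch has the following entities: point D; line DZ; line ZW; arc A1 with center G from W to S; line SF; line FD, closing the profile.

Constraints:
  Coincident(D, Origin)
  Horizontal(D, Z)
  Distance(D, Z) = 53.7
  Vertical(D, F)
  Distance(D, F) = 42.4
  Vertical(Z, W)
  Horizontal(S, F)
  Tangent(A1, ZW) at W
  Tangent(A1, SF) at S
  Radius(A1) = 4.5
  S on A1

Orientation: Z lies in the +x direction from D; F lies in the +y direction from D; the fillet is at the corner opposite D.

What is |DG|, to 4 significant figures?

62.11

D and F share the same x with |DF| = 42.4 and F on the +y side, so F = (0.000, 42.40). The virtual corner opposite D is at (53.70, 42.40). Since A1 is tangent to ZW there, GW ⟂ ZW and since A1 is tangent to SF there, GS ⟂ SF, with radius 4.5, so the center G sits 4.5 in from both sides at G = (49.20, 37.90). Then |DG| = |G − D| = 62.11.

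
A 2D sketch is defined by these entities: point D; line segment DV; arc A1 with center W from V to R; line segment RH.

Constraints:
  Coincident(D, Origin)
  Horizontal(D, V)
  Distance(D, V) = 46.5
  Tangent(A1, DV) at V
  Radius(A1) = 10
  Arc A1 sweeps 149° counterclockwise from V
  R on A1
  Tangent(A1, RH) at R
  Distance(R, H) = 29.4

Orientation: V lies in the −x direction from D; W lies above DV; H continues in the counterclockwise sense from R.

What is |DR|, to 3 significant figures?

45.3

D is at the origin; D and V share the same y with |DV| = 46.5 and V on the −x side, so V = (-46.5, 0.00). The tangent condition forces WV to be normal to DV, so W = V + (0, 10) = (-46.5, 10.0). On A1, V sits at bearing -90° from W; a 149° counterclockwise sweep puts R at bearing 59°, so R = W + 10.0·(cos 59°, sin 59°) = (-41.3, 18.6). Then |DR| = |R − D| = 45.3.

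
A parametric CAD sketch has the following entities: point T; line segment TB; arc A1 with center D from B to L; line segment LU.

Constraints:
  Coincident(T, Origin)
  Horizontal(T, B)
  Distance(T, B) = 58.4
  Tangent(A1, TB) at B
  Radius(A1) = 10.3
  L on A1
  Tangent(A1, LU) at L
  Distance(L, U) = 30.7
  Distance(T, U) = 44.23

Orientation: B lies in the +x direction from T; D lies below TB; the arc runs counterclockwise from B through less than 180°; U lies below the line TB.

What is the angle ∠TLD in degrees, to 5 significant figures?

150.91°

T is at the origin; T and B share the same y with |TB| = 58.4 and B on the +x side, so B = (58.400, 0.0000). A1 meets TB tangentially, so DB is at right angles to TB, so D = B + (0, -10.3) = (58.400, -10.300). Since DL ⟂ LU (tangency), |DU| = √(10.3² + 30.7²) = 32.382 regardless of where L sits on A1. So U lies on both circle(T, 44.23) and circle(D, 32.382); the below-TB intersection is U = (32.610, -29.882). L is the foot of the tangent from U: L = (49.886, -4.5038).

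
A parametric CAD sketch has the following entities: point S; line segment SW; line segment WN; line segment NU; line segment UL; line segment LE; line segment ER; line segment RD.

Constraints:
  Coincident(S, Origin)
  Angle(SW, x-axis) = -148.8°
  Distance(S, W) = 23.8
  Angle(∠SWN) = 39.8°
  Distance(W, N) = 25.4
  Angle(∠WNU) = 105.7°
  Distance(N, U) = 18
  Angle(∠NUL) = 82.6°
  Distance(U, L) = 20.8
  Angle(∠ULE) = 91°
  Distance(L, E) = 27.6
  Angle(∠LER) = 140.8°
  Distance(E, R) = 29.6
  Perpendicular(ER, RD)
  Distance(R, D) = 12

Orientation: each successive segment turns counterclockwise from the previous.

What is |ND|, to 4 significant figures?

27.05

S is at the origin; SW runs at -148.8° with length 23.8, so W = (-20.36, -12.33). ∠SWN = 39.8° gives WN at -8.600° from the x-axis; with |WN| = 25.4, N = (4.757, -16.13). ∠WNU = 105.7° gives NU at 65.70° from the x-axis; with |NU| = 18.0, U = (12.16, 0.2780). ∠NUL = 82.6° gives UL at 163.1° from the x-axis; with |UL| = 20.8, L = (-7.738, 6.325). ∠ULE = 91.0° gives LE at -107.9° from the x-axis; with |LE| = 27.6, E = (-16.22, -19.94). ∠LER = 140.8° gives ER at -68.70° from the x-axis; with |ER| = 29.6, R = (-5.469, -47.52). ER ⟂ RD, so RD runs at 21.30°; with |RD| = 12.0, D = (5.712, -43.16). Then |ND| = |D − N| = 27.05.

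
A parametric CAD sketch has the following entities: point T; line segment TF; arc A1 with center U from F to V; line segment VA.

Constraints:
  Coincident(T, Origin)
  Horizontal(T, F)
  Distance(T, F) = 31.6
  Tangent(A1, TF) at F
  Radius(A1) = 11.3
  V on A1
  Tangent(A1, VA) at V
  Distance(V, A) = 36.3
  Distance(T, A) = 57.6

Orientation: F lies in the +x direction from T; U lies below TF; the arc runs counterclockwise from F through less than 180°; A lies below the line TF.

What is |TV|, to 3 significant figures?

25.0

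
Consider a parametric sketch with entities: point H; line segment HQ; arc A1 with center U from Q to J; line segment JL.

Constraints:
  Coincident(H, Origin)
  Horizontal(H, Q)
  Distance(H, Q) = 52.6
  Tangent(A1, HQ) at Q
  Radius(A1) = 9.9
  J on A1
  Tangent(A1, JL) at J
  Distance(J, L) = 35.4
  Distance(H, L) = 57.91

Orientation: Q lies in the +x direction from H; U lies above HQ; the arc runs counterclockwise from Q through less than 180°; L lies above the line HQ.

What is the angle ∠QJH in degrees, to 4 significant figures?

49.50°

H is at the origin; HQ is horizontal with |HQ| = 52.6 and Q on the +x side, so Q = (52.60, 0.000). A1 meets HQ tangentially, so UQ is at right angles to HQ, so U = Q + (0, 9.9) = (52.60, 9.900). Since UJ ⟂ JL (tangency), |UL| = √(9.9² + 35.4²) = 36.76 regardless of where J sits on A1. So L lies on both circle(H, 57.91) and circle(U, 36.76); the above-HQ intersection is L = (38.05, 43.66). J is the foot of the tangent from L: J = (60.30, 16.12).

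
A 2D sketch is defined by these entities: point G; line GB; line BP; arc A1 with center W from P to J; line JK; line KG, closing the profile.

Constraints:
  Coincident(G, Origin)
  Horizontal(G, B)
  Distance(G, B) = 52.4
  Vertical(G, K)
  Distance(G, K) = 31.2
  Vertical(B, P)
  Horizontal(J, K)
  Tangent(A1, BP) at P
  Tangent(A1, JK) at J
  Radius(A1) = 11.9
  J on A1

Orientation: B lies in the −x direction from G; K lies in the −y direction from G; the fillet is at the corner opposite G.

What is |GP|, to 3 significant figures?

55.8

G is at the origin; G and B share the same y with |GB| = 52.4 and B on the −x side, so B = (-52.4, 0.00). G and K share the same x with |GK| = 31.2 and K on the −y side, so K = (0.00, -31.2). The virtual corner opposite G is at (-52.4, -31.2). Since A1 is tangent to BP there, WP ⟂ BP and tangency of A1 to JK means the radius WJ is perpendicular to JK, with radius 11.9, so the center W sits 11.9 in from both sides at W = (-40.5, -19.3). That places the tangent points at P = (-52.4, -19.3) on BP and J = (-40.5, -31.2) on JK. Then |GP| = |P − G| = 55.8.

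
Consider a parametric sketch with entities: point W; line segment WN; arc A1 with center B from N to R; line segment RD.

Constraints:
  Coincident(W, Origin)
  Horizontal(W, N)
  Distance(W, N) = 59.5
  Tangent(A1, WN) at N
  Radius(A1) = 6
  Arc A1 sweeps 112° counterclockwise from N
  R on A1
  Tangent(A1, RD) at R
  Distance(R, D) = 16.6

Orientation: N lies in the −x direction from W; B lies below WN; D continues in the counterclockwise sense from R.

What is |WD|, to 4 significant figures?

63.42

On A1, N sits at bearing 90° from B; a 112° counterclockwise sweep puts R at bearing 202°, so R = B + 6.0·(cos 202°, sin 202°) = (-65.06, -8.248). Since A1 is tangent to RD there, BR ⟂ RD, so RD runs along (−sin 202°, cos 202°); with |RD| = 16.6, D = (-58.84, -23.64). Then |WD| = |D − W| = 63.42.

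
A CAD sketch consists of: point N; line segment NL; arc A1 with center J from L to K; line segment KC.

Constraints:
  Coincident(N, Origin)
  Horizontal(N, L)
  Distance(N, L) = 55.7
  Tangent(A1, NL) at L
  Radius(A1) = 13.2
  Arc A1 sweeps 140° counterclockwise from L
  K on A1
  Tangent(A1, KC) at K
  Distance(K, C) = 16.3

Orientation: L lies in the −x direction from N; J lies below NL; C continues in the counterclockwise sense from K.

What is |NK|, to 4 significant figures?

68.29

N is at the origin; NL is horizontal with |NL| = 55.7 and L on the −x side, so L = (-55.70, 0.000). Since A1 is tangent to NL there, JL ⟂ NL, so J = L + (0, -13.2) = (-55.70, -13.20). On A1, L sits at bearing 90° from J; a 140° counterclockwise sweep puts K at bearing 230°, so K = J + 13.2·(cos 230°, sin 230°) = (-64.18, -23.31). Then |NK| = |K − N| = 68.29.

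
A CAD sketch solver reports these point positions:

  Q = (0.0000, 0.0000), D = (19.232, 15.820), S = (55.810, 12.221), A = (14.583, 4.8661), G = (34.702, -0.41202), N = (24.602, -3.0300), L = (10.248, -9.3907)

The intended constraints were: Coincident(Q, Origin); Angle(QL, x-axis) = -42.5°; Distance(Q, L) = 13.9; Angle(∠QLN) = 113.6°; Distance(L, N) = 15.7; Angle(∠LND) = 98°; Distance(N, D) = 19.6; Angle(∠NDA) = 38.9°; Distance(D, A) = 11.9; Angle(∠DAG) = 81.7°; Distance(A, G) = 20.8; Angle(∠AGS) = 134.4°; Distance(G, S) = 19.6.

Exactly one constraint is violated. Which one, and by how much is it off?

Distance(G, S) = 19.6 — off by 5.00.

Q = (0.00, 0.00) ✓; QL at -42.50° ✓; |QL| = 13.90 ✓; ∠QLN = 113.6° ✓; |LN| = 15.70 ✓; ∠LND = 98.00° ✓; |ND| = 19.60 ✓; ∠NDA = 38.90° ✓; |DA| = 11.90 ✓; ∠DAG = 81.70° ✓; |AG| = 20.80 ✓; ∠AGS = 134.4° ✓; |GS| = 24.60 ✗.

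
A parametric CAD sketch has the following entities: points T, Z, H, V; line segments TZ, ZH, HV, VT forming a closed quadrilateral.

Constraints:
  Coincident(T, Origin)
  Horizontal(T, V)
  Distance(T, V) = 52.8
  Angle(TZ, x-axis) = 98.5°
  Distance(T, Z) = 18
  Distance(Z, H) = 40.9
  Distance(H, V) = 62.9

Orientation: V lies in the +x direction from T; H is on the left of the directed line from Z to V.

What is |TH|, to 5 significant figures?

55.935

T is at the origin; T and V share the same y with |TV| = 52.8 and V in +x, so V = (52.8, 0). TZ runs at 98.5° with |TZ| = 18.0, so Z = (-2.6606, 17.802). H is determined by |ZH| = 40.9 and |HV| = 62.9 together: it lies at the intersection of circle(Z, 40.9) and circle(V, 62.9). With |ZV| = 58.248, the foot of the radical line on ZV is 9.5214 from Z and the perpendicular offset is √(40.9² − 9.5214²) = 39.776. Taking the left-of-ZV solution: H = (18.562, 52.765).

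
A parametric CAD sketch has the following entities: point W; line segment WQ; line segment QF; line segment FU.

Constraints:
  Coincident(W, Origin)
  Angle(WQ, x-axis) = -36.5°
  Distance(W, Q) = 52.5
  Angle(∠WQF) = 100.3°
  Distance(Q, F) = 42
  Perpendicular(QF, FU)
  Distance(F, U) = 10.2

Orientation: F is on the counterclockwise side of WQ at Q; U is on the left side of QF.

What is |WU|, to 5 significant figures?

66.023

W is at the origin; WQ runs at -36.5° with length 52.5, so Q = 52.5·(cos -36.5°, sin -36.5°) = (42.202, -31.228). ∠WQF = 100.3°, so QF runs at -36.5° + (180° − 100.3°) = 43.200° from the x-axis; with |QF| = 42.0, F = Q + 42.0·(cos 43.200°, sin 43.200°) = (72.819, -2.4772). QF is perpendicular to FU; with |FU| = 10.2 on the left of QF, U = F + 10.2·(-0.68455, 0.72897) = (65.837, 4.9583). Then |WU| = |U − W| = 66.023.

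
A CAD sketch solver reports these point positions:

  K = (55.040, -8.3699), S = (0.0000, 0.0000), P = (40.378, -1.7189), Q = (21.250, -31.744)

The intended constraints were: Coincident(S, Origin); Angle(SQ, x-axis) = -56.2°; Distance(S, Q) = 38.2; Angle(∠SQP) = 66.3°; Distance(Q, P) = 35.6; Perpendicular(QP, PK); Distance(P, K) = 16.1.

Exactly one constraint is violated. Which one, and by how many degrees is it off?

Perpendicular(QP, PK) — off by 8.10°.

S = (0.00, 0.00) ✓; SQ at -56.20° ✓; |SQ| = 38.20 ✓; ∠SQP = 66.30° ✓; |QP| = 35.60 ✓; ∠(QP, PK) = 81.90° ✗; |PK| = 16.10 ✓.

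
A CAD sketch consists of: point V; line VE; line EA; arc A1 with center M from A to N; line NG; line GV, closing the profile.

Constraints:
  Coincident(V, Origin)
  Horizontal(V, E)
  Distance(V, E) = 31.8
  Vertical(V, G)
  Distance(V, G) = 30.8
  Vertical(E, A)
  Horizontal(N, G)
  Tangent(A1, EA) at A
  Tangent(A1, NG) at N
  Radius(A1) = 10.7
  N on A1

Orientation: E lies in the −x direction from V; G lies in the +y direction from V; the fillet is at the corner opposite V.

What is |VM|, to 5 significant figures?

29.141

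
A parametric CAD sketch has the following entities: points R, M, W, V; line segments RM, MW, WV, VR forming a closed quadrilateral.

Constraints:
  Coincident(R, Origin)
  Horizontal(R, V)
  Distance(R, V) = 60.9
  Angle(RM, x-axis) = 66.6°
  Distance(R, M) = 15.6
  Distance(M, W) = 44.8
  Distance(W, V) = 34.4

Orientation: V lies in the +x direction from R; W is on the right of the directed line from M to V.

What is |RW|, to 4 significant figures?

39.73

Checks: |MW| = 44.80 ✓; |WV| = 34.40 ✓.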